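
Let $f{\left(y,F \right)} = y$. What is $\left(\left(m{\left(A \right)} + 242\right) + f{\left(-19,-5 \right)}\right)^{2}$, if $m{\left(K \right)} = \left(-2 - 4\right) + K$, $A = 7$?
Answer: $50176$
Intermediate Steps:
$m{\left(K \right)} = -6 + K$
$\left(\left(m{\left(A \right)} + 242\right) + f{\left(-19,-5 \right)}\right)^{2} = \left(\left(\left(-6 + 7\right) + 242\right) - 19\right)^{2} = \left(\left(1 + 242\right) - 19\right)^{2} = \left(243 - 19\right)^{2} = 224^{2} = 50176$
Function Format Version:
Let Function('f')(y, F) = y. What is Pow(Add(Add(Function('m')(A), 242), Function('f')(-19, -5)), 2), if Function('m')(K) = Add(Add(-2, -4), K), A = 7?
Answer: 50176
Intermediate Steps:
Function('m')(K) = Add(-6, K)
Pow(Add(Add(Function('m')(A), 242), Function('f')(-19, -5)), 2) = Pow(Add(Add(Add(-6, 7), 242), -19), 2) = Pow(Add(Add(1, 242), -19), 2) = Pow(Add(243, -19), 2) = Pow(224, 2) = 50176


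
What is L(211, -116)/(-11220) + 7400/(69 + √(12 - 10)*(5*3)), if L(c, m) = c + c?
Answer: 318172931/2687190 - 37000*√2/1437 ≈ 81.990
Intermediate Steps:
L(c, m) = 2*c
L(211, -116)/(-11220) + 7400/(69 + √(12 - 10)*(5*3)) = (2*211)/(-11220) + 7400/(69 + √(12 - 10)*(5*3)) = 422*(-1/11220) + 7400/(69 + √2*15) = -211/5610 + 7400/(69 + 15*√2)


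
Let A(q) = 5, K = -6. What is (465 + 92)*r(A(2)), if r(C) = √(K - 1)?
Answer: 557*I*√7 ≈ 1473.7*I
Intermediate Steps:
r(C) = I*√7 (r(C) = √(-6 - 1) = √(-7) = I*√7)
(465 + 92)*r(A(2)) = (465 + 92)*(I*√7) = 557*(I*√7) = 557*I*√7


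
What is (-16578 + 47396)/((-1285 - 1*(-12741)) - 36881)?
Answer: -30818/25425 ≈ -1.2121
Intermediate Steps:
(-16578 + 47396)/((-1285 - 1*(-12741)) - 36881) = 30818/((-1285 + 12741) - 36881) = 30818/(11456 - 36881) = 30818/(-25425) = 30818*(-1/25425) = -30818/25425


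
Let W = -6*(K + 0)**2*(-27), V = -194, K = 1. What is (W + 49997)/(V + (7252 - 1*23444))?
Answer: -50159/16386 ≈ -3.0611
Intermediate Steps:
W = 162 (W = -6*(1 + 0)**2*(-27) = -6*1**2*(-27) = -6*1*(-27) = -6*(-27) = 162)
(W + 49997)/(V + (7252 - 1*23444)) = (162 + 49997)/(-194 + (7252 - 1*23444)) = 50159/(-194 + (7252 - 23444)) = 50159/(-194 - 16192) = 50159/(-16386) = 50159*(-1/16386) = -50159/16386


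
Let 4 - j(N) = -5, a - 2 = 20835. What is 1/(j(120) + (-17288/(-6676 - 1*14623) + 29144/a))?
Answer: 443807263/4975233479 ≈ 0.089203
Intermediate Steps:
a = 20837 (a = 2 + 20835 = 20837)
j(N) = 9 (j(N) = 4 - 1*(-5) = 4 + 5 = 9)
1/(j(120) + (-17288/(-6676 - 1*14623) + 29144/a)) = 1/(9 + (-17288/(-6676 - 1*14623) + 29144/20837)) = 1/(9 + (-17288/(-6676 - 14623) + 29144*(1/20837))) = 1/(9 + (-17288/(-21299) + 29144/20837)) = 1/(9 + (-17288*(-1/21299) + 29144/20837)) = 1/(9 + (17288/21299 + 29144/20837)) = 1/(9 + 980968112/443807263) = 1/(4975233479/443807263) = 443807263/4975233479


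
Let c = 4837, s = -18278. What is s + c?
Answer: -13441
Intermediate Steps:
s + c = -18278 + 4837 = -13441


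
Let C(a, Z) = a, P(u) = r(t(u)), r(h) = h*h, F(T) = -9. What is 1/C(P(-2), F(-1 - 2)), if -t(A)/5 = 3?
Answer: 1/225 ≈ 0.0044444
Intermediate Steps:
t(A) = -15 (t(A) = -5*3 = -15)
r(h) = h**2
P(u) = 225 (P(u) = (-15)**2 = 225)
1/C(P(-2), F(-1 - 2)) = 1/225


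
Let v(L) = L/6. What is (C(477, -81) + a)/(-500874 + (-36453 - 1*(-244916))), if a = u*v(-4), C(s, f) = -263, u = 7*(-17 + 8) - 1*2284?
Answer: -3905/877233 ≈ -0.0044515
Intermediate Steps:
u = -2347 (u = 7*(-9) - 2284 = -63 - 2284 = -2347)
v(L) = L/6 (v(L) = L*(1/6) = L/6)
a = 4694/3 (a = -2347*(-4)/6 = -2347*(-2/3) = 4694/3 ≈ 1564.7)
(C(477, -81) + a)/(-500874 + (-36453 - 1*(-244916))) = (-263 + 4694/3)/(-500874 + (-36453 - 1*(-244916))) = 3905/(3*(-500874 + (-36453 + 244916))) = 3905/(3*(-500874 + 208463)) = (3905/3)/(-292411) = (3905/3)*(-1/292411) = -3905/877233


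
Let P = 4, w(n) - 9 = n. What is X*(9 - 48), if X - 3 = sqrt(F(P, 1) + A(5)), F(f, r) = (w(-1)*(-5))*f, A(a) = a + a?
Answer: -117 - 195*I*sqrt(6) ≈ -117.0 - 477.65*I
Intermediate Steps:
w(n) = 9 + n
A(a) = 2*a
F(f, r) = -40*f (F(f, r) = ((9 - 1)*(-5))*f = (8*(-5))*f = -40*f)
X = 3 + 5*I*sqrt(6) (X = 3 + sqrt(-40*4 + 2*5) = 3 + sqrt(-160 + 10) = 3 + sqrt(-150) = 3 + 5*I*sqrt(6) ≈ 3.0 + 12.247*I)
X*(9 - 48) = (3 + 5*I*sqrt(6))*(9 - 48) = (3 + 5*I*sqrt(6))*(-39) = -117 - 195*I*sqrt(6)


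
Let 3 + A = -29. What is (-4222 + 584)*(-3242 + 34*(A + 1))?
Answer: 15628848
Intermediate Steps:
A = -32 (A = -3 - 29 = -32)
(-4222 + 584)*(-3242 + 34*(A + 1)) = (-4222 + 584)*(-3242 + 34*(-32 + 1)) = -3638*(-3242 + 34*(-31)) = -3638*(-3242 - 1054) = -3638*(-4296) = 15628848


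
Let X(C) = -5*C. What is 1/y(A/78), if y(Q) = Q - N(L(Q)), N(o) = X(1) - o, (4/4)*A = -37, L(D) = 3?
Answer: 78/587 ≈ 0.13288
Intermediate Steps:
A = -37
N(o) = -5 - o (N(o) = -5*1 - o = -5 - o)
y(Q) = 8 + Q (y(Q) = Q - (-5 - 1*3) = Q - (-5 - 3) = Q - 1*(-8) = Q + 8 = 8 + Q)
1/y(A/78) = 1/(8 - 37/78) = 1/(587/78) = 78/587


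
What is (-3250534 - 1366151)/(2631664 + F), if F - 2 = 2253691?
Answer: -4616685/4885357 ≈ -0.94500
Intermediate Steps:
F = 2253693 (F = 2 + 2253691 = 2253693)
(-3250534 - 1366151)/(2631664 + F) = (-3250534 - 1366151)/(2631664 + 2253693) = -4616685/4885357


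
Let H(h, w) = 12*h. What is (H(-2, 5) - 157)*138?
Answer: -24978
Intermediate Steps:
(H(-2, 5) - 157)*138 = (12*(-2) - 157)*138 = (-24 - 157)*138 = -181*138 = -24978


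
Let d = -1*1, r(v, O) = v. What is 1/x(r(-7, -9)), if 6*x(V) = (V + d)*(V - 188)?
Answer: 1/260 ≈ 0.0038462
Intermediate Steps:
d = -1
x(V) = (-1 + V)*(-188 + V)/6 (x(V) = ((V - 1)*(V - 188))/6 = ((-1 + V)*(-188 + V))/6 = (-1 + V)*(-188 + V)/6)
1/x(r(-7, -9)) = 1/(94/3 - 63/2*(-7) + (⅙)*(-7)²) = 1/(94/3 + 441/2 + (⅙)*49) = 1/(94/3 + 441/2 + 49/6) = 1/260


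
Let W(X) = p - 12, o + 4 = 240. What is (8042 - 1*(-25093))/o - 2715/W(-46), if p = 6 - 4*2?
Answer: 552315/1652 ≈ 334.33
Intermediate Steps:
o = 236 (o = -4 + 240 = 236)
p = -2 (p = 6 - 8 = -2)
W(X) = -14 (W(X) = -2 - 12 = -14)
(8042 - 1*(-25093))/o - 2715/W(-46) = (8042 - 1*(-25093))/236 - 2715/(-14) = (8042 + 25093)*(1/236) - 2715*(-1/14) = 33135*(1/236) + 2715/14 = 33135/236 + 2715/14 = 552315/1652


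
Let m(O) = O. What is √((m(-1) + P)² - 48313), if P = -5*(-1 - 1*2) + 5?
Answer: 36*I*√37 ≈ 218.98*I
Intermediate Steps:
P = 20 (P = -5*(-1 - 2) + 5 = -5*(-3) + 5 = 15 + 5 = 20)
√((m(-1) + P)² - 48313) = √((-1 + 20)² - 48313) = √(19² - 48313) = √(361 - 48313) = √(-47952) = 36*I*√37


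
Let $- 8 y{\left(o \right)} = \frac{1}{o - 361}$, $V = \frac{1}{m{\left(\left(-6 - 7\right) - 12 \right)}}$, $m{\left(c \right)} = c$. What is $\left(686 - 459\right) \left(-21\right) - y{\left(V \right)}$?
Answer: $- \frac{344215561}{72208} \approx -4767.0$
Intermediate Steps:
$V = - \frac{1}{25}$ ($V = \frac{1}{\left(-6 - 7\right) - 12} = \frac{1}{-13 - 12} = \frac{1}{-25} = - \frac{1}{25} \approx -0.04$)
$y{\left(o \right)} = - \frac{1}{8 \left(-361 + o\right)}$ ($y{\left(o \right)} = - \frac{1}{8 \left(o - 361\right)} = - \frac{1}{8 \left(-361 + o\right)}$)
$\left(686 - 459\right) \left(-21\right) - y{\left(V \right)} = \left(686 - 459\right) \left(-21\right) - - \frac{1}{-2888 + 8 \left(- \frac{1}{25}\right)} = 227 \left(-21\right) - - \frac{1}{-2888 - \frac{8}{25}} = -4767 - - \frac{1}{- \frac{72208}{25}} = -4767 - \left(-1\right) \left(- \frac{25}{72208}\right) = -4767 - \frac{25}{72208} = - \frac{344215561}{72208}$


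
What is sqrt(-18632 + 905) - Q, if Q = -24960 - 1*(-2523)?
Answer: 22437 + I*sqrt(17727) ≈ 22437.0 + 133.14*I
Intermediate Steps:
Q = -22437 (Q = -24960 + 2523 = -22437)
sqrt(-18632 + 905) - Q = sqrt(-18632 + 905) - 1*(-22437) = sqrt(-17727) + 22437 = I*sqrt(17727) + 22437 = 22437 + I*sqrt(17727)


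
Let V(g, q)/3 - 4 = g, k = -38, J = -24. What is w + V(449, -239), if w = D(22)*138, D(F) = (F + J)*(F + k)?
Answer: 5775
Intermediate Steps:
D(F) = (-38 + F)*(-24 + F) (D(F) = (F - 24)*(F - 38) = (-24 + F)*(-38 + F) = (-38 + F)*(-24 + F))
V(g, q) = 12 + 3*g
w = 4416 (w = (912 + 22² - 62*22)*138 = (912 + 484 - 1364)*138 = 32*138 = 4416)
w + V(449, -239) = 4416 + (12 + 3*449) = 4416 + (12 + 1347) = 4416 + 1359 = 5775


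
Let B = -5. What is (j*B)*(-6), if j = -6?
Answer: -180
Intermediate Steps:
(j*B)*(-6) = -6*(-5)*(-6) = 30*(-6) = -180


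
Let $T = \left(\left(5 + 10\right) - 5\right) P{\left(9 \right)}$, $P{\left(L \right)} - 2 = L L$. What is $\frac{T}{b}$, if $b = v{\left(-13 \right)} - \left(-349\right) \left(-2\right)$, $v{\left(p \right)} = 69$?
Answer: $- \frac{830}{629} \approx -1.3196$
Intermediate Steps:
$P{\left(L \right)} = 2 + L^{2}$ ($P{\left(L \right)} = 2 + L L = 2 + L^{2}$)
$b = -629$ ($b = 69 - \left(-349\right) \left(-2\right) = 69 - 698 = -629$)
$T = 830$ ($T = \left(\left(5 + 10\right) - 5\right) \left(2 + 9^{2}\right) = \left(15 - 5\right) \left(2 + 81\right) = 10 \cdot 83 = 830$)
$\frac{T}{b} = \frac{830}{-629} = 830 \left(- \frac{1}{629}\right) = - \frac{830}{629}$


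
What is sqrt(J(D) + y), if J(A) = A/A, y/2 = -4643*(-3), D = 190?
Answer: sqrt(27859) ≈ 166.91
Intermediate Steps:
y = 27858 (y = 2*(-4643*(-3)) = 2*13929 = 27858)
J(A) = 1
sqrt(J(D) + y) = sqrt(1 + 27858) = sqrt(27859)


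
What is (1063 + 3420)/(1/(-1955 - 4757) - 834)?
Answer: -30089896/5597809 ≈ -5.3753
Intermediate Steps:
(1063 + 3420)/(1/(-1955 - 4757) - 834) = 4483/(1/(-6712) - 834) = 4483/(-1/6712 - 834) = 4483/(-5597809/6712) = 4483*(-6712/5597809) = -30089896/5597809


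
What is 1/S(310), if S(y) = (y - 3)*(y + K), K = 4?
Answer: 1/96398 ≈ 1.0374e-5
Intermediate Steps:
S(y) = (-3 + y)*(4 + y) (S(y) = (y - 3)*(y + 4) = (-3 + y)*(4 + y))
1/S(310) = 1/(-12 + 310 + 310²) = 1/(-12 + 310 + 96100) = 1/96398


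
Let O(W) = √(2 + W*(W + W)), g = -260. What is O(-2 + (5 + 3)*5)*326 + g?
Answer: -260 + 5542*√10 ≈ 17265.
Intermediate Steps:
O(W) = √(2 + 2*W²) (O(W) = √(2 + W*(2*W)) = √(2 + 2*W²))
O(-2 + (5 + 3)*5)*326 + g = √(2 + 2*(-2 + (5 + 3)*5)²)*326 - 260 = √(2 + 2*(-2 + 8*5)²)*326 - 260 = √(2 + 2*(-2 + 40)²)*326 - 260 = √(2 + 2*38²)*326 - 260 = √(2 + 2*1444)*326 - 260 = √(2 + 2888)*326 - 260 = √2890*326 - 260 = (17*√10)*326 - 260 = 5542*√10 - 260 = -260 + 5542*√10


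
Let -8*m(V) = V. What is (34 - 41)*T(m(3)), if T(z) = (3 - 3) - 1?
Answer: 7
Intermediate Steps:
m(V) = -V/8
T(z) = -1 (T(z) = 0 - 1 = -1)
(34 - 41)*T(m(3)) = (34 - 41)*(-1) = -7*(-1) = 7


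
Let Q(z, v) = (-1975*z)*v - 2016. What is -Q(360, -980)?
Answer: -696777984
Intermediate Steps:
Q(z, v) = -2016 - 1975*v*z (Q(z, v) = -1975*v*z - 2016 = -2016 - 1975*v*z)
-Q(360, -980) = -(-2016 - 1975*(-980)*360) = -(-2016 + 696780000) = -1*696777984 = -696777984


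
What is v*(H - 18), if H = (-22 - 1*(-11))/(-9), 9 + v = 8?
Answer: 151/9 ≈ 16.778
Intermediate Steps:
v = -1 (v = -9 + 8 = -1)
H = 11/9 (H = (-22 + 11)*(-1/9) = -11*(-1/9) = 11/9 ≈ 1.2222)
v*(H - 18) = -(11/9 - 18) = -1*(-151/9) = 151/9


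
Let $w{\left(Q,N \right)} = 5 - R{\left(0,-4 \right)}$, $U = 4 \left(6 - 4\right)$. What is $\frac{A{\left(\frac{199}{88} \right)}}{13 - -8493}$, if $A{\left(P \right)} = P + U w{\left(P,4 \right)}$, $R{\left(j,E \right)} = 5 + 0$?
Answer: $\frac{199}{748528} \approx 0.00026586$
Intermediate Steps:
$R{\left(j,E \right)} = 5$
$U = 8$ ($U = 4 \cdot 2 = 8$)
$w{\left(Q,N \right)} = 0$ ($w{\left(Q,N \right)} = 5 - 5 = 0$)
$A{\left(P \right)} = P$ ($A{\left(P \right)} = P + 8 \cdot 0 = P + 0 = P$)
$\frac{A{\left(\frac{199}{88} \right)}}{13 - -8493} = \frac{199 \cdot \frac{1}{88}}{13 - -8493} = \frac{199 \cdot \frac{1}{88}}{13 + 8493} = \frac{199}{88 \cdot 8506} = \frac{199}{88} \cdot \frac{1}{8506} = \frac{199}{748528}$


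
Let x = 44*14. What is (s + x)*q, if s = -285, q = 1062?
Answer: 351522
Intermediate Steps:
x = 616
(s + x)*q = (-285 + 616)*1062 = 331*1062 = 351522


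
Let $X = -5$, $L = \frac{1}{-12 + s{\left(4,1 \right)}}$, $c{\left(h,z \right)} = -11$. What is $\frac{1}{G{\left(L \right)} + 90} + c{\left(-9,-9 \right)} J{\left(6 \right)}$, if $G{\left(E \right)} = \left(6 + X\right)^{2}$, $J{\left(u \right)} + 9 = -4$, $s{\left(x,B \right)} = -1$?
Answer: $\frac{13014}{91} \approx 143.01$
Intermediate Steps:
$J{\left(u \right)} = -13$ ($J{\left(u \right)} = -9 - 4 = -13$)
$L = - \frac{1}{13}$ ($L = \frac{1}{-12 - 1} = \frac{1}{-13} = - \frac{1}{13} \approx -0.076923$)
$G{\left(E \right)} = 1$ ($G{\left(E \right)} = \left(6 - 5\right)^{2} = 1^{2} = 1$)
$\frac{1}{G{\left(L \right)} + 90} + c{\left(-9,-9 \right)} J{\left(6 \right)} = \frac{1}{1 + 90} - -143 = \frac{1}{91} + 143 = \frac{13014}{91}$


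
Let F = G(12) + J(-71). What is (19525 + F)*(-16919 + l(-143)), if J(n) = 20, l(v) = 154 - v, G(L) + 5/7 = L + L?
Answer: -2276848316/7 ≈ -3.2526e+8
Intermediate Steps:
G(L) = -5/7 + 2*L (G(L) = -5/7 + (L + L) = -5/7 + 2*L)
F = 303/7 (F = (-5/7 + 2*12) + 20 = (-5/7 + 24) + 20 = 163/7 + 20 = 303/7 ≈ 43.286)
(19525 + F)*(-16919 + l(-143)) = (19525 + 303/7)*(-16919 + (154 - 1*(-143))) = 136978*(-16919 + (154 + 143))/7 = 136978*(-16919 + 297)/7 = (136978/7)*(-16622) = -2276848316/7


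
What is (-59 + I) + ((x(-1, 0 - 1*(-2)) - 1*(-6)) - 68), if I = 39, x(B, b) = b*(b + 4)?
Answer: -70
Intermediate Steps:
x(B, b) = b*(4 + b)
(-59 + I) + ((x(-1, 0 - 1*(-2)) - 1*(-6)) - 68) = (-59 + 39) + (((0 - 1*(-2))*(4 + (0 - 1*(-2))) - 1*(-6)) - 68) = -20 + (((0 + 2)*(4 + (0 + 2)) + 6) - 68) = -20 + ((2*(4 + 2) + 6) - 68) = -20 + ((2*6 + 6) - 68) = -20 + ((12 + 6) - 68) = -20 + (18 - 68) = -20 - 50 = -70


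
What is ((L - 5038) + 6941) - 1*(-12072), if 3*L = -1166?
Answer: 40759/3 ≈ 13586.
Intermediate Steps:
L = -1166/3 (L = (⅓)*(-1166) = -1166/3 ≈ -388.67)
((L - 5038) + 6941) - 1*(-12072) = ((-1166/3 - 5038) + 6941) - 1*(-12072) = (-16280/3 + 6941) + 12072 = 4543/3 + 12072 = 40759/3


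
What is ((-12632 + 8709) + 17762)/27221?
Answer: 13839/27221 ≈ 0.50839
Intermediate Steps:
((-12632 + 8709) + 17762)/27221 = (-3923 + 17762)*(1/27221) = 13839*(1/27221) = 13839/27221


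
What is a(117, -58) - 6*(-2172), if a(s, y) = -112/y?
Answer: 377984/29 ≈ 13034.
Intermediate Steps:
a(117, -58) - 6*(-2172) = -112/(-58) - 6*(-2172) = -112*(-1/58) + 13032 = 56/29 + 13032 = 377984/29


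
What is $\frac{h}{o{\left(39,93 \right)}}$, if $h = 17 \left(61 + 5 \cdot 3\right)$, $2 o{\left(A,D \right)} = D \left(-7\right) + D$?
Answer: $- \frac{1292}{279} \approx -4.6308$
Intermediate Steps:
$o{\left(A,D \right)} = - 3 D$ ($o{\left(A,D \right)} = \frac{D \left(-7\right) + D}{2} = \frac{- 7 D + D}{2} = \frac{\left(-6\right) D}{2} = - 3 D$)
$h = 1292$ ($h = 17 \left(61 + 15\right) = 17 \cdot 76 = 1292$)
$\frac{h}{o{\left(39,93 \right)}} = \frac{1292}{\left(-3\right) 93} = \frac{1292}{-279} = 1292 \left(- \frac{1}{279}\right) = - \frac{1292}{279}$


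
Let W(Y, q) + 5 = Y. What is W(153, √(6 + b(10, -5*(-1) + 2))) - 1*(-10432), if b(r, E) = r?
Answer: 10580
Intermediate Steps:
W(Y, q) = -5 + Y
W(153, √(6 + b(10, -5*(-1) + 2))) - 1*(-10432) = (-5 + 153) - 1*(-10432) = 148 + 10432 = 10580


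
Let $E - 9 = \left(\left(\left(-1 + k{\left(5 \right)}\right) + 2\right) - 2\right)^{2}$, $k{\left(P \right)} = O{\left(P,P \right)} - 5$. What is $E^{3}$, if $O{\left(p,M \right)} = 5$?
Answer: $1000$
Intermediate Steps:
$k{\left(P \right)} = 0$ ($k{\left(P \right)} = 5 - 5 = 0$)
$E = 10$ ($E = 9 + \left(\left(\left(-1 + 0\right) + 2\right) - 2\right)^{2} = 9 + \left(\left(-1 + 2\right) - 2\right)^{2} = 9 + \left(1 - 2\right)^{2} = 9 + \left(-1\right)^{2} = 9 + 1 = 10$)
$E^{3} = 10^{3} = 1000$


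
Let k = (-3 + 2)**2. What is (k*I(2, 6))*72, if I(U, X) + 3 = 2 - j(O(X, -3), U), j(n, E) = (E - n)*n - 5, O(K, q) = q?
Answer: 1368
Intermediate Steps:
j(n, E) = -5 + n*(E - n) (j(n, E) = n*(E - n) - 5 = -5 + n*(E - n))
I(U, X) = 13 + 3*U (I(U, X) = -3 + (2 - (-5 - 1*(-3)**2 + U*(-3))) = -3 + (2 - (-5 - 1*9 - 3*U)) = -3 + (2 - (-5 - 9 - 3*U)) = -3 + (2 - (-14 - 3*U)) = -3 + (2 + (14 + 3*U)) = -3 + (16 + 3*U) = 13 + 3*U)
k = 1 (k = (-1)**2 = 1)
(k*I(2, 6))*72 = (1*(13 + 3*2))*72 = (1*(13 + 6))*72 = (1*19)*72 = 19*72 = 1368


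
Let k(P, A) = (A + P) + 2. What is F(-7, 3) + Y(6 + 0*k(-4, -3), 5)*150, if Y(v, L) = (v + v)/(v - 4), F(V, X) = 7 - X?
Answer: 904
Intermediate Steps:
k(P, A) = 2 + A + P
Y(v, L) = 2*v/(-4 + v) (Y(v, L) = (2*v)/(-4 + v) = 2*v/(-4 + v))
F(-7, 3) + Y(6 + 0*k(-4, -3), 5)*150 = (7 - 1*3) + (2*(6 + 0*(2 - 3 - 4))/(-4 + (6 + 0*(2 - 3 - 4))))*150 = (7 - 3) + (2*(6 + 0*(-5))/(-4 + (6 + 0*(-5))))*150 = 4 + (2*(6 + 0)/(-4 + (6 + 0)))*150 = 4 + (2*6/(-4 + 6))*150 = 4 + (2*6/2)*150 = 4 + (2*6*(1/2))*150 = 4 + 6*150 = 4 + 900 = 904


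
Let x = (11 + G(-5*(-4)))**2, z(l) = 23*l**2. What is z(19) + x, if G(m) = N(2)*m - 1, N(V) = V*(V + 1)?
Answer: 25203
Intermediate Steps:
N(V) = V*(1 + V)
G(m) = -1 + 6*m (G(m) = (2*(1 + 2))*m - 1 = (2*3)*m - 1 = 6*m - 1 = -1 + 6*m)
x = 16900 (x = (11 + (-1 + 6*(-5*(-4))))**2 = (11 + (-1 + 6*20))**2 = (11 + (-1 + 120))**2 = (11 + 119)**2 = 130**2 = 16900)
z(19) + x = 23*19**2 + 16900 = 23*361 + 16900 = 8303 + 16900 = 25203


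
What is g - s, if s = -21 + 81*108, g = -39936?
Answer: -48663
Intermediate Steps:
s = 8727 (s = -21 + 8748 = 8727)
g - s = -39936 - 1*8727 = -39936 - 8727 = -48663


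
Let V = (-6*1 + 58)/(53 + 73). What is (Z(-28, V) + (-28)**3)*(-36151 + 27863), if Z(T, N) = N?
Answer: 1637412800/9 ≈ 1.8193e+8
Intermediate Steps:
V = 26/63 (V = (-6 + 58)/126 = 52*(1/126) = 26/63 ≈ 0.41270)
(Z(-28, V) + (-28)**3)*(-36151 + 27863) = (26/63 + (-28)**3)*(-36151 + 27863) = (26/63 - 21952)*(-8288) = -1382950/63*(-8288) = 1637412800/9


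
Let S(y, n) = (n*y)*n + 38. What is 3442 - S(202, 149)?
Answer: -4481198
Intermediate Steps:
S(y, n) = 38 + y*n² (S(y, n) = y*n² + 38 = 38 + y*n²)
3442 - S(202, 149) = 3442 - (38 + 202*149²) = 3442 - (38 + 202*22201) = 3442 - (38 + 4484602) = 3442 - 1*4484640 = 3442 - 4484640 = -4481198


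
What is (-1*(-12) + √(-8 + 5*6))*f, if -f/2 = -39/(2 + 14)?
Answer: 117/2 + 39*√22/8 ≈ 81.366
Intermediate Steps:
f = 39/8 (f = -(-78)/(2 + 14) = -(-78)/16 = -2*(-39/16) = 39/8 ≈ 4.8750)
(-1*(-12) + √(-8 + 5*6))*f = (-1*(-12) + √(-8 + 5*6))*(39/8) = (12 + √(-8 + 30))*(39/8) = (12 + √22)*(39/8) = 117/2 + 39*√22/8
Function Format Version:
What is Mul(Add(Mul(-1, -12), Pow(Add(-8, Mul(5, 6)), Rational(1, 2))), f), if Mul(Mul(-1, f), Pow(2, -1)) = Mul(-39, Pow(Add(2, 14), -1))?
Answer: Add(Rational(117, 2), Mul(Rational(39, 8), Pow(22, Rational(1, 2)))) ≈ 81.366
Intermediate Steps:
f = Rational(39, 8) (f = Mul(-2, Mul(-39, Pow(Add(2, 14), -1))) = Mul(-2, Mul(-39, Pow(16, -1))) = Mul(-2, Mul(-39, Rational(1, 16))) = Mul(-2, Rational(-39, 16)) = Rational(39, 8) ≈ 4.8750)
Mul(Add(Mul(-1, -12), Pow(Add(-8, Mul(5, 6)), Rational(1, 2))), f) = Mul(Add(Mul(-1, -12), Pow(Add(-8, Mul(5, 6)), Rational(1, 2))), Rational(39, 8)) = Mul(Add(12, Pow(Add(-8, 30), Rational(1, 2))), Rational(39, 8)) = Mul(Add(12, Pow(22, Rational(1, 2))), Rational(39, 8)) = Add(Rational(117, 2), Mul(Rational(39, 8), Pow(22, Rational(1, 2))))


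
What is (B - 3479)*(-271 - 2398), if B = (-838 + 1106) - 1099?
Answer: 11503390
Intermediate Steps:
B = -831 (B = 268 - 1099 = -831)
(B - 3479)*(-271 - 2398) = (-831 - 3479)*(-271 - 2398) = -4310*(-2669) = 11503390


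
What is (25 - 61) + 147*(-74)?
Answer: -10914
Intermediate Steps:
(25 - 61) + 147*(-74) = -36 - 10878 = -10914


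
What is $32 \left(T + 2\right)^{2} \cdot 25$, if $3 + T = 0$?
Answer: $800$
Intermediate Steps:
$T = -3$ ($T = -3 + 0 = -3$)
$32 \left(T + 2\right)^{2} \cdot 25 = 32 \left(-3 + 2\right)^{2} \cdot 25 = 32 \left(-1\right)^{2} \cdot 25 = 32 \cdot 1 \cdot 25 = 32 \cdot 25 = 800$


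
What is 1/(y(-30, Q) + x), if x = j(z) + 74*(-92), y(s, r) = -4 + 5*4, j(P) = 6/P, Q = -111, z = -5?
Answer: -5/33966 ≈ -0.00014721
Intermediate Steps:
y(s, r) = 16 (y(s, r) = -4 + 20 = 16)
x = -34046/5 (x = 6/(-5) + 74*(-92) = 6*(-⅕) - 6808 = -6/5 - 6808 = -34046/5 ≈ -6809.2)
1/(y(-30, Q) + x) = 1/(16 - 34046/5) = 1/(-33966/5) = -5/33966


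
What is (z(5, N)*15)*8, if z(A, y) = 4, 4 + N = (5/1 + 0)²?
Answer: 480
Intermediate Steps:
N = 21 (N = -4 + (5/1 + 0)² = -4 + (5*1 + 0)² = -4 + (5 + 0)² = -4 + 5² = -4 + 25 = 21)
(z(5, N)*15)*8 = (4*15)*8 = 60*8 = 480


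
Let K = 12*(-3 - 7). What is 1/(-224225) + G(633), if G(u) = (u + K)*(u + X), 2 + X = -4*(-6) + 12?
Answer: 76723292474/224225 ≈ 3.4217e+5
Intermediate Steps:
X = 34 (X = -2 + (-4*(-6) + 12) = -2 + (24 + 12) = -2 + 36 = 34)
K = -120 (K = 12*(-10) = -120)
G(u) = (-120 + u)*(34 + u) (G(u) = (u - 120)*(u + 34) = (-120 + u)*(34 + u))
1/(-224225) + G(633) = 1/(-224225) + (-4080 + 633² - 86*633) = -1/224225 + (-4080 + 400689 - 54438) = -1/224225 + 342171 = 76723292474/224225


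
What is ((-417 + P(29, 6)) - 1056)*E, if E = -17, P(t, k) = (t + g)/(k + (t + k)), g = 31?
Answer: 1025661/41 ≈ 25016.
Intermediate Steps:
P(t, k) = (31 + t)/(t + 2*k) (P(t, k) = (t + 31)/(k + (t + k)) = (31 + t)/(k + (k + t)) = (31 + t)/(t + 2*k))
((-417 + P(29, 6)) - 1056)*E = ((-417 + (31 + 29)/(29 + 2*6)) - 1056)*(-17) = ((-417 + 60/(29 + 12)) - 1056)*(-17) = ((-417 + 60/41) - 1056)*(-17) = (-17037/41 - 1056)*(-17) = -60333/41*(-17) = 1025661/41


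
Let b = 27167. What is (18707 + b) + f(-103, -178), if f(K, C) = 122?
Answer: 45996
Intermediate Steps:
(18707 + b) + f(-103, -178) = (18707 + 27167) + 122 = 45874 + 122 = 45996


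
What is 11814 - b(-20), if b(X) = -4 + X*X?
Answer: 11418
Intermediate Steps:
b(X) = -4 + X²
11814 - b(-20) = 11814 - (-4 + (-20)²) = 11814 - (-4 + 400) = 11814 - 1*396 = 11814 - 396 = 11418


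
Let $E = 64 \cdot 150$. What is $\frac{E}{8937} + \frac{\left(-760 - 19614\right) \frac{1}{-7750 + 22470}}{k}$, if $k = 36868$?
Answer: $\frac{868284788927}{808347121920} \approx 1.0741$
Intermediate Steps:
$E = 9600$
$\frac{E}{8937} + \frac{\left(-760 - 19614\right) \frac{1}{-7750 + 22470}}{k} = \frac{9600}{8937} + \frac{\left(-760 - 19614\right) \frac{1}{-7750 + 22470}}{36868} = 9600 \cdot \frac{1}{8937} + - \frac{20374}{14720} \cdot \frac{1}{36868} = \frac{3200}{2979} + \left(-20374\right) \frac{1}{14720} \cdot \frac{1}{36868} = \frac{3200}{2979} - \frac{10187}{271348480} = \frac{868284788927}{808347121920}$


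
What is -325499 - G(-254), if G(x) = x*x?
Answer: -390015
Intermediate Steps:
G(x) = x²
-325499 - G(-254) = -325499 - 1*(-254)² = -325499 - 1*64516 = -325499 - 64516 = -390015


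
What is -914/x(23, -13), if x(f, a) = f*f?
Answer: -914/529 ≈ -1.7278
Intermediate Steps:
x(f, a) = f**2
-914/x(23, -13) = -914/(23**2) = -914/529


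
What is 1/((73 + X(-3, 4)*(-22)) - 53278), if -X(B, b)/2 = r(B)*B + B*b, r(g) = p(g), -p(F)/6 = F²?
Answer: -1/46605 ≈ -2.1457e-5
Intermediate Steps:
p(F) = -6*F²
r(g) = -6*g²
X(B, b) = 12*B³ - 2*B*b (X(B, b) = -2*((-6*B²)*B + B*b) = -2*(-6*B³ + B*b) = 12*B³ - 2*B*b)
1/((73 + X(-3, 4)*(-22)) - 53278) = 1/((73 + (2*(-3)*(-1*4 + 6*(-3)²))*(-22)) - 53278) = 1/((73 + (2*(-3)*(-4 + 6*9))*(-22)) - 53278) = 1/((73 + (2*(-3)*(-4 + 54))*(-22)) - 53278) = 1/((73 + (2*(-3)*50)*(-22)) - 53278) = 1/((73 - 300*(-22)) - 53278) = 1/((73 + 6600) - 53278) = 1/(6673 - 53278) = 1/(-46605) = -1/46605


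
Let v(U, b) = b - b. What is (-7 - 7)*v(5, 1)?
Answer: 0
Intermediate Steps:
v(U, b) = 0
(-7 - 7)*v(5, 1) = (-7 - 7)*0 = -14*0 = 0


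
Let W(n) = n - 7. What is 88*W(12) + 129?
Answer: 569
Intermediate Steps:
W(n) = -7 + n
88*W(12) + 129 = 88*(-7 + 12) + 129 = 88*5 + 129 = 440 + 129 = 569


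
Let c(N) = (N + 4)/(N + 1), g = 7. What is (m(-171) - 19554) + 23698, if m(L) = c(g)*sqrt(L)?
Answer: 4144 + 33*I*sqrt(19)/8 ≈ 4144.0 + 17.98*I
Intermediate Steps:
c(N) = (4 + N)/(1 + N)
m(L) = 11*sqrt(L)/8 (m(L) = ((4 + 7)/(1 + 7))*sqrt(L) = (11/8)*sqrt(L) = ((1/8)*11)*sqrt(L) = 11*sqrt(L)/8)
(m(-171) - 19554) + 23698 = (11*sqrt(-171)/8 - 19554) + 23698 = (11*(3*I*sqrt(19))/8 - 19554) + 23698 = (33*I*sqrt(19)/8 - 19554) + 23698 = (-19554 + 33*I*sqrt(19)/8) + 23698 = 4144 + 33*I*sqrt(19)/8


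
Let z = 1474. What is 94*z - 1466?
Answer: 137090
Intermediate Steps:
94*z - 1466 = 94*1474 - 1466 = 138556 - 1466 = 137090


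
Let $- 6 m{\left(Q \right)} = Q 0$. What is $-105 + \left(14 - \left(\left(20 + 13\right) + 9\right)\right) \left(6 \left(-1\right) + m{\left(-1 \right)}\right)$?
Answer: $63$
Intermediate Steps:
$m{\left(Q \right)} = 0$ ($m{\left(Q \right)} = - \frac{Q 0}{6} = \left(- \frac{1}{6}\right) 0 = 0$)
$-105 + \left(14 - \left(\left(20 + 13\right) + 9\right)\right) \left(6 \left(-1\right) + m{\left(-1 \right)}\right) = -105 + \left(14 - \left(\left(20 + 13\right) + 9\right)\right) \left(6 \left(-1\right) + 0\right) = -105 + \left(14 - \left(33 + 9\right)\right) \left(-6 + 0\right) = -105 + \left(14 - 42\right) \left(-6\right) = -105 - -168 = -105 + 168 = 63$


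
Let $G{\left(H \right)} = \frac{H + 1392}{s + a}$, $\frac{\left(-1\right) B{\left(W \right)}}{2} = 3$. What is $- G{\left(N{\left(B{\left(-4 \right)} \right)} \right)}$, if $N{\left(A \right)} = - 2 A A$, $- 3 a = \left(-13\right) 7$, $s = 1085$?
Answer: $- \frac{1980}{1673} \approx -1.1835$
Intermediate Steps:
$a = \frac{91}{3}$ ($a = - \frac{\left(-13\right) 7}{3} = \left(- \frac{1}{3}\right) \left(-91\right) = \frac{91}{3} \approx 30.333$)
$B{\left(W \right)} = -6$ ($B{\left(W \right)} = \left(-2\right) 3 = -6$)
$N{\left(A \right)} = - 2 A^{2}$
$G{\left(H \right)} = \frac{2088}{1673} + \frac{3 H}{3346}$ ($G{\left(H \right)} = \frac{H + 1392}{1085 + \frac{91}{3}} = \frac{1392 + H}{\frac{3346}{3}} = \left(1392 + H\right) \frac{3}{3346} = \frac{2088}{1673} + \frac{3 H}{3346}$)
$- G{\left(N{\left(B{\left(-4 \right)} \right)} \right)} = - (\frac{2088}{1673} + \frac{3 \left(- 2 \left(-6\right)^{2}\right)}{3346}) = - (\frac{2088}{1673} + \frac{3 \left(\left(-2\right) 36\right)}{3346}) = - (\frac{2088}{1673} + \frac{3}{3346} \left(-72\right)) = - (\frac{2088}{1673} - \frac{108}{1673}) = \left(-1\right) \frac{1980}{1673} = - \frac{1980}{1673}$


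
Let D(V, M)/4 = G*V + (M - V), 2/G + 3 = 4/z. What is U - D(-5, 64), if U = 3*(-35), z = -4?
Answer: -391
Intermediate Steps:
U = -105
G = -½ (G = 2/(-3 + 4/(-4)) = 2/(-3 + 4*(-¼)) = 2/(-3 - 1) = 2/(-4) = 2*(-¼) = -½ ≈ -0.50000)
D(V, M) = -6*V + 4*M (D(V, M) = 4*(-V/2 + (M - V)) = 4*(M - 3*V/2) = -6*V + 4*M)
U - D(-5, 64) = -105 - (-6*(-5) + 4*64) = -105 - (30 + 256) = -105 - 1*286 = -105 - 286 = -391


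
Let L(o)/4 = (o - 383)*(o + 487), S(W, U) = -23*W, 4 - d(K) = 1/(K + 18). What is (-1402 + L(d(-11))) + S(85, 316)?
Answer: -36641069/49 ≈ -7.4778e+5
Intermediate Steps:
d(K) = 4 - 1/(18 + K) (d(K) = 4 - 1/(K + 18) = 4 - 1/(18 + K))
L(o) = 4*(-383 + o)*(487 + o) (L(o) = 4*((o - 383)*(o + 487)) = 4*((-383 + o)*(487 + o)) = 4*(-383 + o)*(487 + o))
(-1402 + L(d(-11))) + S(85, 316) = (-1402 + (-746084 + 4*((71 + 4*(-11))/(18 - 11))² + 416*((71 + 4*(-11))/(18 - 11)))) - 23*85 = (-1402 + (-746084 + 4*((71 - 44)/7)² + 416*((71 - 44)/7))) - 1955 = (-1402 + (-746084 + 4*((⅐)*27)² + 416*((⅐)*27))) - 1955 = (-1402 + (-746084 + 4*(27/7)² + 416*(27/7))) - 1955 = (-1402 + (-746084 + 4*(729/49) + 11232/7)) - 1955 = (-1402 + (-746084 + 2916/49 + 11232/7)) - 1955 = (-1402 - 36476576/49) - 1955 = -36545274/49 - 1955 = -36641069/49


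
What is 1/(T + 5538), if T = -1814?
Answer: 1/3724 ≈ 0.00026853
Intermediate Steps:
1/(T + 5538) = 1/(-1814 + 5538) = 1/3724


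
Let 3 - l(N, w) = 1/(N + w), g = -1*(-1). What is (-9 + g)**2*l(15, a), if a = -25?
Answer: 992/5 ≈ 198.40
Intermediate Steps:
g = 1
l(N, w) = 3 - 1/(N + w)
(-9 + g)**2*l(15, a) = (-9 + 1)**2*((-1 + 3*15 + 3*(-25))/(15 - 25)) = (-8)**2*((-1 + 45 - 75)/(-10)) = 64*(-1/10*(-31)) = 64*(31/10) = 992/5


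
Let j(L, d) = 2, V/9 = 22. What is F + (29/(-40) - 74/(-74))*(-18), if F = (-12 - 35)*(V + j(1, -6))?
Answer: -188099/20 ≈ -9405.0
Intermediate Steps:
V = 198 (V = 9*22 = 198)
F = -9400 (F = (-12 - 35)*(198 + 2) = -47*200 = -9400)
F + (29/(-40) - 74/(-74))*(-18) = -9400 + (29/(-40) - 74/(-74))*(-18) = -9400 + (29*(-1/40) - 74*(-1/74))*(-18) = -9400 + (-29/40 + 1)*(-18) = -9400 + (11/40)*(-18) = -9400 - 99/20 = -188099/20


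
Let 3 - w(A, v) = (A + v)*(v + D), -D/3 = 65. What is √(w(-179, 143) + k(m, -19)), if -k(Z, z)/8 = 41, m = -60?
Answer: 13*I*√13 ≈ 46.872*I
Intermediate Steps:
k(Z, z) = -328 (k(Z, z) = -8*41 = -328)
D = -195 (D = -3*65 = -195)
w(A, v) = 3 - (-195 + v)*(A + v) (w(A, v) = 3 - (A + v)*(v - 195) = 3 - (A + v)*(-195 + v) = 3 - (-195 + v)*(A + v))
√(w(-179, 143) + k(m, -19)) = √((3 - 1*143² + 195*(-179) + 195*143 - 1*(-179)*143) - 328) = √((3 - 1*20449 - 34905 + 27885 + 25597) - 328) = √((3 - 20449 - 34905 + 27885 + 25597) - 328) = √(-1869 - 328) = √(-2197) = 13*I*√13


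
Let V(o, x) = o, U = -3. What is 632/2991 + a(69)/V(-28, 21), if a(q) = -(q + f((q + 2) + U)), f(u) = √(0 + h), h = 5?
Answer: 224075/83748 + √5/28 ≈ 2.7554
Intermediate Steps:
f(u) = √5 (f(u) = √(0 + 5) = √5)
a(q) = -q - √5 (a(q) = -(q + √5) = -q - √5)
632/2991 + a(69)/V(-28, 21) = 632/2991 + (-1*69 - √5)/(-28) = 632*(1/2991) + (-69 - √5)*(-1/28) = 632/2991 + (69/28 + √5/28) = 224075/83748 + √5/28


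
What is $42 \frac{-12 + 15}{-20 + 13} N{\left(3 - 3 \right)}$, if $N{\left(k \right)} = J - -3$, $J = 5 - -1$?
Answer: $-162$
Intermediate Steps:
$J = 6$ ($J = 5 + 1 = 6$)
$N{\left(k \right)} = 9$ ($N{\left(k \right)} = 6 - -3 = 6 + 3 = 9$)
$42 \frac{-12 + 15}{-20 + 13} N{\left(3 - 3 \right)} = 42 \frac{-12 + 15}{-20 + 13} \cdot 9 = 42 \frac{3}{-7} \cdot 9 = 42 \cdot 3 \left(- \frac{1}{7}\right) 9 = 42 \left(- \frac{3}{7}\right) 9 = \left(-18\right) 9 = -162$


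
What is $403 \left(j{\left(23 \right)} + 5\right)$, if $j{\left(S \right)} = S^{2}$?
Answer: $215202$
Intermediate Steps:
$403 \left(j{\left(23 \right)} + 5\right) = 403 \left(23^{2} + 5\right) = 403 \left(529 + 5\right) = 403 \cdot 534 = 215202$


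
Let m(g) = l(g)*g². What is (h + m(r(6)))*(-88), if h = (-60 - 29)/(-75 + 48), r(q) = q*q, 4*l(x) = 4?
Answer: -3087128/27 ≈ -1.1434e+5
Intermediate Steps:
l(x) = 1 (l(x) = (¼)*4 = 1)
r(q) = q²
m(g) = g² (m(g) = 1*g² = g²)
h = 89/27 (h = -89/(-27) = -89*(-1/27) = 89/27 ≈ 3.2963)
(h + m(r(6)))*(-88) = (89/27 + (6²)²)*(-88) = (89/27 + 36²)*(-88) = (89/27 + 1296)*(-88) = (35081/27)*(-88) = -3087128/27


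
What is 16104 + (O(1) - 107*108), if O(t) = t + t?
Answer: 4550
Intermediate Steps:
O(t) = 2*t
16104 + (O(1) - 107*108) = 16104 + (2*1 - 107*108) = 16104 + (2 - 11556) = 16104 - 11554 = 4550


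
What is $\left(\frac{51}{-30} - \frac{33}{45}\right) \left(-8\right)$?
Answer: $\frac{292}{15} \approx 19.467$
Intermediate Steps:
$\left(\frac{51}{-30} - \frac{33}{45}\right) \left(-8\right) = \left(51 \left(- \frac{1}{30}\right) - \frac{11}{15}\right) \left(-8\right) = \left(- \frac{17}{10} - \frac{11}{15}\right) \left(-8\right) = \left(- \frac{73}{30}\right) \left(-8\right) = \frac{292}{15}$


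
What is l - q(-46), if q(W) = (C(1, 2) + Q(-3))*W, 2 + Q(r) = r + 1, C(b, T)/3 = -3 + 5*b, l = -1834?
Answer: -1742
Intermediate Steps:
C(b, T) = -9 + 15*b (C(b, T) = 3*(-3 + 5*b) = -9 + 15*b)
Q(r) = -1 + r (Q(r) = -2 + (r + 1) = -2 + (1 + r) = -1 + r)
q(W) = 2*W (q(W) = ((-9 + 15*1) + (-1 - 3))*W = ((-9 + 15) - 4)*W = (6 - 4)*W = 2*W)
l - q(-46) = -1834 - 2*(-46) = -1834 - 1*(-92) = -1834 + 92 = -1742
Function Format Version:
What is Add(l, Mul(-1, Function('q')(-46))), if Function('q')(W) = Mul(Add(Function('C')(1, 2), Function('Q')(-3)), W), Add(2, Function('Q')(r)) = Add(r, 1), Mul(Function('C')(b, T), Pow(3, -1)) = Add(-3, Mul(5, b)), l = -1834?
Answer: -1742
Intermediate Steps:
Function('C')(b, T) = Add(-9, Mul(15, b)) (Function('C')(b, T) = Mul(3, Add(-3, Mul(5, b))) = Add(-9, Mul(15, b)))
Function('Q')(r) = Add(-1, r) (Function('Q')(r) = Add(-2, Add(r, 1)) = Add(-2, Add(1, r)) = Add(-1, r))
Function('q')(W) = Mul(2, W) (Function('q')(W) = Mul(Add(Add(-9, Mul(15, 1)), Add(-1, -3)), W) = Mul(Add(Add(-9, 15), -4), W) = Mul(Add(6, -4), W) = Mul(2, W))
Add(l, Mul(-1, Function('q')(-46))) = Add(-1834, Mul(-1, Mul(2, -46))) = Add(-1834, Mul(-1, -92)) = Add(-1834, 92) = -1742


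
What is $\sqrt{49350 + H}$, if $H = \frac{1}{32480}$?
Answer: $\frac{\sqrt{3253862642030}}{8120} \approx 222.15$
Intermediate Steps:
$H = \frac{1}{32480} \approx 3.0788 \cdot 10^{-5}$
$\sqrt{49350 + H} = \sqrt{49350 + \frac{1}{32480}} = \sqrt{\frac{1602888001}{32480}} = \frac{\sqrt{3253862642030}}{8120}$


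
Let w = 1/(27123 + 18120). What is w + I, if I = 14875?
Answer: 672989626/45243 ≈ 14875.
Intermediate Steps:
w = 1/45243 ≈ 2.2103e-5
w + I = 1/45243 + 14875 = 672989626/45243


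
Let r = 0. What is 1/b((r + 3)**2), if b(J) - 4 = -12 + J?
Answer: 1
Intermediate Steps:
b(J) = -8 + J (b(J) = 4 + (-12 + J) = -8 + J)
1/b((r + 3)**2) = 1/(-8 + (0 + 3)**2) = 1/(-8 + 3**2) = 1/(-8 + 9) = 1/1 = 1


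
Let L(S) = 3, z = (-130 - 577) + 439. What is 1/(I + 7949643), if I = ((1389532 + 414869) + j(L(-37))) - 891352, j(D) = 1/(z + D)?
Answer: 265/2348613379 ≈ 1.1283e-7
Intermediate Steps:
z = -268 (z = -707 + 439 = -268)
j(D) = 1/(-268 + D)
I = 241957984/265 (I = ((1389532 + 414869) + 1/(-268 + 3)) - 891352 = (1804401 + 1/(-265)) - 891352 = (1804401 - 1/265) - 891352 = 478166264/265 - 891352 = 241957984/265 ≈ 9.1305e+5)
1/(I + 7949643) = 1/(241957984/265 + 7949643) = 1/(2348613379/265) = 265/2348613379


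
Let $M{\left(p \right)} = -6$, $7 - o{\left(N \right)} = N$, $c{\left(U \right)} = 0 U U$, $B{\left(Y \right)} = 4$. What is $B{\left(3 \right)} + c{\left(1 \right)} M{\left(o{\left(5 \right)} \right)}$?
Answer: $4$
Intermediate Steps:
$c{\left(U \right)} = 0$ ($c{\left(U \right)} = 0 U = 0$)
$o{\left(N \right)} = 7 - N$
$B{\left(3 \right)} + c{\left(1 \right)} M{\left(o{\left(5 \right)} \right)} = 4 + 0 \left(-6\right) = 4 + 0 = 4$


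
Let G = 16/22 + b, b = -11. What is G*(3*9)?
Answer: -3051/11 ≈ -277.36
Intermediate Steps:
G = -113/11 (G = 16/22 - 11 = 16*(1/22) - 11 = 8/11 - 11 = -113/11 ≈ -10.273)
G*(3*9) = -339*9/11 = -113/11*27 = -3051/11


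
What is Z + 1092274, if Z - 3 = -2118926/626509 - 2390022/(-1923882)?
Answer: 219425164779242882/200888231323 ≈ 1.0923e+6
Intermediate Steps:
Z = 172799144380/200888231323 (Z = 3 + (-2118926/626509 - 2390022/(-1923882)) = 3 + (-2118926*1/626509 - 2390022*(-1/1923882)) = 3 + (-2118926/626509 + 398337/320647) = 3 - 429865549589/200888231323 = 172799144380/200888231323 ≈ 0.86018)
Z + 1092274 = 172799144380/200888231323 + 1092274 = 219425164779242882/200888231323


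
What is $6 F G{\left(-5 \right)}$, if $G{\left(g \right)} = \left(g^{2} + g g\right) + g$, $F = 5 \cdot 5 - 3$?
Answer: $5940$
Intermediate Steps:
$F = 22$ ($F = 25 - 3 = 22$)
$G{\left(g \right)} = g + 2 g^{2}$ ($G{\left(g \right)} = \left(g^{2} + g^{2}\right) + g = 2 g^{2} + g = g + 2 g^{2}$)
$6 F G{\left(-5 \right)} = 6 \cdot 22 \left(- 5 \left(1 + 2 \left(-5\right)\right)\right) = 132 \left(- 5 \left(1 - 10\right)\right) = 132 \left(\left(-5\right) \left(-9\right)\right) = 132 \cdot 45 = 5940$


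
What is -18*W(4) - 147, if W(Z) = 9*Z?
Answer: -795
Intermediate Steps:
-18*W(4) - 147 = -162*4 - 147 = -18*36 - 147 = -648 - 147 = -795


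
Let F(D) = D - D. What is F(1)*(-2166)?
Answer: 0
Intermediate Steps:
F(D) = 0
F(1)*(-2166) = 0*(-2166) = 0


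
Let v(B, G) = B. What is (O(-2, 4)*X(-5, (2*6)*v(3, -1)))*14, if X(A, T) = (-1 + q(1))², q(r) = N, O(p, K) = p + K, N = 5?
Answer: 448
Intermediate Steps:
O(p, K) = K + p
q(r) = 5
X(A, T) = 16 (X(A, T) = (-1 + 5)² = 4² = 16)
(O(-2, 4)*X(-5, (2*6)*v(3, -1)))*14 = ((4 - 2)*16)*14 = (2*16)*14 = 32*14 = 448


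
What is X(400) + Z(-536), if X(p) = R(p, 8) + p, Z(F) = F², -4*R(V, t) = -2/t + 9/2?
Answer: 4603119/16 ≈ 2.8770e+5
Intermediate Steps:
R(V, t) = -9/8 + 1/(2*t) (R(V, t) = -(-2/t + 9/2)/4 = -(9/2 - 2/t)/4 = -9/8 + 1/(2*t))
X(p) = -17/16 + p (X(p) = (⅛)*(4 - 9*8)/8 + p = (⅛)*(⅛)*(4 - 72) + p = (⅛)*(⅛)*(-68) + p = -17/16 + p)
X(400) + Z(-536) = (-17/16 + 400) + (-536)² = 6383/16 + 287296 = 4603119/16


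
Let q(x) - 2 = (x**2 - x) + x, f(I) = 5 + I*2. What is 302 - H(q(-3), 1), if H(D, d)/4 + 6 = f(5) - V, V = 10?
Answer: 306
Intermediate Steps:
f(I) = 5 + 2*I
q(x) = 2 + x**2 (q(x) = 2 + ((x**2 - x) + x) = 2 + x**2)
H(D, d) = -4 (H(D, d) = -24 + 4*((5 + 2*5) - 1*10) = -24 + 4*((5 + 10) - 10) = -24 + 4*(15 - 10) = -24 + 4*5 = -24 + 20 = -4)
302 - H(q(-3), 1) = 302 - 1*(-4) = 302 + 4 = 306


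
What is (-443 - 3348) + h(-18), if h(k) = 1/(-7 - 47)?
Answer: -204715/54 ≈ -3791.0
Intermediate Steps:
h(k) = -1/54 (h(k) = 1/(-54) = -1/54)
(-443 - 3348) + h(-18) = (-443 - 3348) - 1/54 = -3791 - 1/54 = -204715/54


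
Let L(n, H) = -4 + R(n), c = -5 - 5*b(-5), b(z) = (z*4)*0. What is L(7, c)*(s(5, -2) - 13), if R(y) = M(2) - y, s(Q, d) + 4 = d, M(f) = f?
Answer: 171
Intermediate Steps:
b(z) = 0 (b(z) = (4*z)*0 = 0)
s(Q, d) = -4 + d
R(y) = 2 - y
c = -5 (c = -5 - 5*0 = -5 + 0 = -5)
L(n, H) = -2 - n (L(n, H) = -4 + (2 - n) = -2 - n)
L(7, c)*(s(5, -2) - 13) = (-2 - 1*7)*((-4 - 2) - 13) = (-2 - 7)*(-6 - 13) = -9*(-19) = 171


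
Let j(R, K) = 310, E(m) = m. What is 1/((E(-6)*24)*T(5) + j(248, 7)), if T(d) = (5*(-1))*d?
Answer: 1/3910 ≈ 0.00025575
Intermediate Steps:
T(d) = -5*d
1/((E(-6)*24)*T(5) + j(248, 7)) = 1/((-6*24)*(-5*5) + 310) = 1/(-144*(-25) + 310) = 1/(3600 + 310) = 1/3910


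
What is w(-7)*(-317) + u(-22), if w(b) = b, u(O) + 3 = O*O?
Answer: 2700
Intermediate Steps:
u(O) = -3 + O² (u(O) = -3 + O*O = -3 + O²)
w(-7)*(-317) + u(-22) = -7*(-317) + (-3 + (-22)²) = 2219 + (-3 + 484) = 2219 + 481 = 2700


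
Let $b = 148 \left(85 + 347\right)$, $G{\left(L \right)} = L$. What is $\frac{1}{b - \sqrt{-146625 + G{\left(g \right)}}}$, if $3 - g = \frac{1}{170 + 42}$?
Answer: $\frac{13554432}{866647248217} + \frac{2 i \sqrt{1647444845}}{866647248217} \approx 1.564 \cdot 10^{-5} + 9.3668 \cdot 10^{-8} i$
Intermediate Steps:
$g = \frac{635}{212}$ ($g = 3 - \frac{1}{170 + 42} = 3 - \frac{1}{212} = \frac{635}{212} \approx 2.9953$)
$b = 63936$ ($b = 148 \cdot 432 = 63936$)
$\frac{1}{b - \sqrt{-146625 + G{\left(g \right)}}} = \frac{1}{63936 - \sqrt{-146625 + \frac{635}{212}}} = \frac{1}{63936 - \sqrt{- \frac{31083865}{212}}} = \frac{1}{63936 - \frac{i \sqrt{1647444845}}{106}}$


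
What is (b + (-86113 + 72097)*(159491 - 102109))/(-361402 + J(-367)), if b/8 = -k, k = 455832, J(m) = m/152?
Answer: 40934246912/18311157 ≈ 2235.5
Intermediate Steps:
J(m) = m/152 (J(m) = m*(1/152) = m/152)
b = -3646656 (b = 8*(-1*455832) = 8*(-455832) = -3646656)
(b + (-86113 + 72097)*(159491 - 102109))/(-361402 + J(-367)) = (-3646656 + (-86113 + 72097)*(159491 - 102109))/(-361402 + (1/152)*(-367)) = (-3646656 - 14016*57382)/(-361402 - 367/152) = (-3646656 - 804266112)/(-54933471/152) = -807912768*(-152/54933471) = 40934246912/18311157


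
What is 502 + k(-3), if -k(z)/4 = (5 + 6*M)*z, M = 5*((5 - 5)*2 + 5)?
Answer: 2362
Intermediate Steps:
M = 25 (M = 5*(0*2 + 5) = 5*(0 + 5) = 5*5 = 25)
k(z) = -620*z (k(z) = -4*(5 + 6*25)*z = -4*(5 + 150)*z = -620*z)
502 + k(-3) = 502 - 620*(-3) = 502 + 1860 = 2362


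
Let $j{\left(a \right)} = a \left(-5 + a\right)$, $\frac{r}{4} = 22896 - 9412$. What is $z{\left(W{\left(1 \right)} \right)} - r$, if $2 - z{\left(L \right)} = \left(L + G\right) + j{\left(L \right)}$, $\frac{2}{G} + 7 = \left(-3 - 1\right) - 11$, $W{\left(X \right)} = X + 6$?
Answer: $- \frac{593504}{11} \approx -53955.0$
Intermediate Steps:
$r = 53936$ ($r = 4 \left(22896 - 9412\right) = 4 \cdot 13484 = 53936$)
$W{\left(X \right)} = 6 + X$
$G = - \frac{1}{11}$ ($G = \frac{2}{-7 - 15} = \frac{2}{-22} = 2 \left(- \frac{1}{22}\right) = - \frac{1}{11} \approx -0.090909$)
$z{\left(L \right)} = \frac{23}{11} - L - L \left(-5 + L\right)$ ($z{\left(L \right)} = 2 - \left(\left(L - \frac{1}{11}\right) + L \left(-5 + L\right)\right) = 2 - \left(\left(- \frac{1}{11} + L\right) + L \left(-5 + L\right)\right) = 2 - \left(- \frac{1}{11} + L + L \left(-5 + L\right)\right) = \frac{23}{11} - L - L \left(-5 + L\right)$)
$z{\left(W{\left(1 \right)} \right)} - r = \left(\frac{23}{11} - \left(6 + 1\right)^{2} + 4 \left(6 + 1\right)\right) - 53936 = \left(\frac{23}{11} - 7^{2} + 4 \cdot 7\right) - 53936 = \left(\frac{23}{11} - 49 + 28\right) - 53936 = - \frac{208}{11} - 53936 = - \frac{593504}{11}$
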